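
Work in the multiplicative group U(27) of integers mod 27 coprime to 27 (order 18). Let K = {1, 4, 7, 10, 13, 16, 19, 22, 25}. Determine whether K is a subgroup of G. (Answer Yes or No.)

Yes

|K| = 9 divides |G| = 18, consistent with Lagrange.
K contains the identity, every element's inverse is in K, and K is closed under ·: it is a subgroup.
In fact K = ⟨4⟩.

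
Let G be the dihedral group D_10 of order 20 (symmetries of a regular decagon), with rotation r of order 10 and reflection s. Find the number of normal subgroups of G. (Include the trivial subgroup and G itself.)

G has 22 subgroups. Checking conjugation-invariance by order — order 1: 1/1 normal; order 2: 1/11 normal; order 4: 0/5 normal; order 5: 1/1 normal; order 10: 3/3 normal; order 20: 1/1 normal.
Total normal subgroups: 7.

7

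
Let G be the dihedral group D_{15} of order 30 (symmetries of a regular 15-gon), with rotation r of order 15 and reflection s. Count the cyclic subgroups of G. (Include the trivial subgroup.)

19

Group the elements of G by the cyclic subgroup they generate; each cyclic subgroup of order d accounts for φ(d) elements.
Cyclic subgroups by order — order 1: 1; order 2: 15; order 3: 1; order 5: 1; order 15: 1.
Total: 19.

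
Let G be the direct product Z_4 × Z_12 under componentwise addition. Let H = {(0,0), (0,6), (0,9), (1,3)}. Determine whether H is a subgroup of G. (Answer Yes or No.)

No

(0,9) ∈ H but its inverse (0,3) ∉ H, so H is not a subgroup.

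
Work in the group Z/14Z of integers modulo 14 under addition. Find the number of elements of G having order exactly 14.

In a cyclic group of order 14, the number of elements of order d (for d | 14) is φ(d).
φ(14) = 6.

6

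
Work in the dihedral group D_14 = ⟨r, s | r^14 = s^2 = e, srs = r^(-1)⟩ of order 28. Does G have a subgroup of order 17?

17 does not divide |G| = 28, so by Lagrange no subgroup of order 17 exists.

No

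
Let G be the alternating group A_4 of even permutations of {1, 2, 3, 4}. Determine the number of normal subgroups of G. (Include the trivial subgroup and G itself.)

3

G has 10 subgroups. Checking conjugation-invariance by order — order 1: 1/1 normal; order 2: 0/3 normal; order 3: 0/4 normal; order 4: 1/1 normal; order 12: 1/1 normal.
Total normal subgroups: 3.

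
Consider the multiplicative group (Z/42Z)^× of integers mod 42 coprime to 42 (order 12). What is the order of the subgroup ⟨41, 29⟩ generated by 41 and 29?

|⟨41⟩| = 2 and |⟨29⟩| = 2, so |H| is a multiple of lcm(2, 2) = 2 and divides |G| = 12.
Closing under the operation: H = {1, 13, 29, 41}, so |H| = 4.

4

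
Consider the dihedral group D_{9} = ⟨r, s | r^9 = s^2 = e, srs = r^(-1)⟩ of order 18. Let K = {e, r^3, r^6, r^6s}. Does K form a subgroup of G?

|K| = 4 does not divide |G| = 18, so by Lagrange K is not a subgroup.

No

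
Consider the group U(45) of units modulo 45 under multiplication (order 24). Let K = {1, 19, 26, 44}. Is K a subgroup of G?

|K| = 4 divides |G| = 24, consistent with Lagrange.
K contains the identity, every element's inverse is in K, and K is closed under ·: it is a subgroup.

Yes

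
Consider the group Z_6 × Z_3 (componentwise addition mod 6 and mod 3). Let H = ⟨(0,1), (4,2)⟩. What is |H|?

|⟨(0,1)⟩| = 3 and |⟨(4,2)⟩| = 3, so |H| is a multiple of lcm(3, 3) = 3 and divides |G| = 18.
Closing under the operation: H = {(0,0), (0,1), (0,2), (2,0), (2,1), (2,2), (4,0), (4,1), (4,2)}, so |H| = 9.

9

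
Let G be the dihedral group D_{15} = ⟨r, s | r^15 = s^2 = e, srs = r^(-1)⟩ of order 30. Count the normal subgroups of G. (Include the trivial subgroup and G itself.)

G has 28 subgroups. Checking conjugation-invariance by order — order 1: 1/1 normal; order 2: 0/15 normal; order 3: 1/1 normal; order 5: 1/1 normal; order 6: 0/5 normal; order 10: 0/3 normal; order 15: 1/1 normal; order 30: 1/1 normal.
Total normal subgroups: 5.

5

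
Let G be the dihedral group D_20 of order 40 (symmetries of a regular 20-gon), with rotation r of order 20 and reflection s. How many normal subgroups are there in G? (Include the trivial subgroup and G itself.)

9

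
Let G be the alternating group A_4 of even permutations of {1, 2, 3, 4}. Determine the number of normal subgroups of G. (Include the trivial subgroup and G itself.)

G has 10 subgroups. Checking conjugation-invariance by order — order 1: 1/1 normal; order 2: 0/3 normal; order 3: 0/4 normal; order 4: 1/1 normal; order 12: 1/1 normal.
Total normal subgroups: 3.

3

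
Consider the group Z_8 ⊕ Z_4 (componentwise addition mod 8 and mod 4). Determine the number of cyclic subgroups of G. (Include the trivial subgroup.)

14

A cyclic subgroup of order d is generated by each of its φ(d) elements of order d, so the cyclic subgroups of order d number (#elements of order d)/φ(d).
Cyclic subgroups by order — order 1: 1; order 2: 3; order 4: 6; order 8: 4.
Total: 14.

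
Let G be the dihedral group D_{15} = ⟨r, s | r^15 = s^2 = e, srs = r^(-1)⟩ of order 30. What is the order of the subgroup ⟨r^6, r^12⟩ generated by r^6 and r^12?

5

|⟨r^6⟩| = 5 and |⟨r^12⟩| = 5, so |H| is a multiple of lcm(5, 5) = 5 and divides |G| = 30.
Closing under the operation: H = {e, r^3, r^6, r^9, r^12}, so |H| = 5.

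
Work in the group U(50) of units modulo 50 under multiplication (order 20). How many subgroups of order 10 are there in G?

1

|G| = 20 and 10 | 20, so subgroups of order 10 are possible by Lagrange.
The subgroups of order 10 are: {1, 9, 11, 19, 21, 29, 31, 39, 41, 49}.
So G has 1 subgroup of order 10.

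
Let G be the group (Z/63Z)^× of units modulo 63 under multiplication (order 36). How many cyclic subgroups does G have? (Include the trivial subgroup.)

20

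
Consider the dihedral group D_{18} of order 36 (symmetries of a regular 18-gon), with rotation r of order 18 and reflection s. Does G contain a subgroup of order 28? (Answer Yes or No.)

No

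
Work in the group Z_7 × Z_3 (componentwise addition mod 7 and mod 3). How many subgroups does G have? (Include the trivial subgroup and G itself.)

4

|G| = 21, so by Lagrange every subgroup order divides 21. Divisors: 1, 3, 7, 21.
Subgroups by order — order 1: 1; order 3: 1; order 7: 1; order 21: 1.
Total: 1 + 1 + 1 + 1 = 4.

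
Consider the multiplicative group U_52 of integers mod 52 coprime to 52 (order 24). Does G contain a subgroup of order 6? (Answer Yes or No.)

Yes

6 | 24. A subgroup of order 6 is {1, 9, 17, 25, 29, 49}.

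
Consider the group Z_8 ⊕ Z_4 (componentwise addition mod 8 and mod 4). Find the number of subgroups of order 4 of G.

|G| = 32 and 4 | 32, so subgroups of order 4 are possible by Lagrange.
The subgroups of order 4 are: {(0,0), (0,1), (0,2), (0,3)}; {(0,0), (0,2), (4,0), (4,2)}; {(0,0), (0,2), (4,1), (4,3)}; {(0,0), (2,0), (4,0), (6,0)}; … (7 in all).
So G has 7 subgroups of order 4.

7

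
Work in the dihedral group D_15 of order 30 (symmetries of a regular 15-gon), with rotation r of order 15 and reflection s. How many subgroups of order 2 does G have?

|G| = 30 and 2 | 30, so subgroups of order 2 are possible by Lagrange.
The subgroups of order 2 are: {e, r^10s}; {e, r^11s}; {e, r^12s}; {e, r^13s}; … (15 in all).
So G has 15 subgroups of order 2.

15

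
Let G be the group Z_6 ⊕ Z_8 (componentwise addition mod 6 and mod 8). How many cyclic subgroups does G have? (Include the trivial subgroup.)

A cyclic subgroup of order d is generated by each of its φ(d) elements of order d, so the cyclic subgroups of order d number (#elements of order d)/φ(d).
Cyclic subgroups by order — order 1: 1; order 2: 3; order 3: 1; order 4: 2; order 6: 3; order 8: 2; order 12: 2; order 24: 2.
Total: 16.

16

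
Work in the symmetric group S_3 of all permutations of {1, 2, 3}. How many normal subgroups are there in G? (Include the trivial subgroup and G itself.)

3

G has 6 subgroups. Checking conjugation-invariance by order — order 1: 1/1 normal; order 2: 0/3 normal; order 3: 1/1 normal; order 6: 1/1 normal.
Total normal subgroups: 3.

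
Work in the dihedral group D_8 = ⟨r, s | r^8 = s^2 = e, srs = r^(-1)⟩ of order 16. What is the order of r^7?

Computing powers of r^7: the smallest k with (r^7)^k = e is k = 8.

8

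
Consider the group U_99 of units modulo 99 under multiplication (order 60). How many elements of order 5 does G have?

The elements of order 5 are: 37, 64, 82, 91.
That's 4.

4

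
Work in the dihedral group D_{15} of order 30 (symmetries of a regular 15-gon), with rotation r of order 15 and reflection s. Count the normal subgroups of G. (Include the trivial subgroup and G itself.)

5

G has 28 subgroups. Checking conjugation-invariance by order — order 1: 1/1 normal; order 2: 0/15 normal; order 3: 1/1 normal; order 5: 1/1 normal; order 6: 0/5 normal; order 10: 0/3 normal; order 15: 1/1 normal; order 30: 1/1 normal.
Total normal subgroups: 5.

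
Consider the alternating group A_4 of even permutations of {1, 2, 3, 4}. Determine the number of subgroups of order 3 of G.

4

|G| = 12 and 3 | 12, so subgroups of order 3 are possible by Lagrange.
The subgroups of order 3 are: {e, (1 2 3), (1 3 2)}; {e, (1 2 4), (1 4 2)}; {e, (1 3 4), (1 4 3)}; {e, (2 3 4), (2 4 3)}.
So G has 4 subgroups of order 3.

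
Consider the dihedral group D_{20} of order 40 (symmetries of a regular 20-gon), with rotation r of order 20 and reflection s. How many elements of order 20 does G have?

The elements of order 20 are: r, r^3, r^7, r^9, r^11, r^13, r^17, r^19.
That's 8.

8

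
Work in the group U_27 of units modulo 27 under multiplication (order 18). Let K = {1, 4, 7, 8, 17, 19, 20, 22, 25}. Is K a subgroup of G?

No

19 ∈ K but its inverse 10 ∉ K, so K is not a subgroup.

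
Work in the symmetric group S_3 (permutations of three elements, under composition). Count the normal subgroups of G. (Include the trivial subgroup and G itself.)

G has 6 subgroups. Checking conjugation-invariance by order — order 1: 1/1 normal; order 2: 0/3 normal; order 3: 1/1 normal; order 6: 1/1 normal.
Total normal subgroups: 3.

3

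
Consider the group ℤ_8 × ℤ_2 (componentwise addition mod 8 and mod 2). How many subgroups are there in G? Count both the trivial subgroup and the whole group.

|G| = 16, so by Lagrange every subgroup order divides 16. Divisors: 1, 2, 4, 8, 16.
Subgroups by order — order 1: 1; order 2: 3; order 4: 3; order 8: 3; order 16: 1.
Total: 1 + 3 + 3 + 3 + 1 = 11.

11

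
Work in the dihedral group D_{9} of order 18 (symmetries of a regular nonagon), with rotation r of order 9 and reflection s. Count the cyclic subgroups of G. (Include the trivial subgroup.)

Each element a generates a cyclic subgroup ⟨a⟩; distinct elements may generate the same one (a cyclic group of order d has φ(d) generators).
Cyclic subgroups by order — order 1: 1; order 2: 9; order 3: 1; order 9: 1.
Total: 12.

12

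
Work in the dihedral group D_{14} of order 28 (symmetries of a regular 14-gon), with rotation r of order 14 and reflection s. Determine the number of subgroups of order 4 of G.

7

|G| = 28 and 4 | 28, so subgroups of order 4 are possible by Lagrange.
The subgroups of order 4 are: {e, r^7, r^3s, r^10s}; {e, r^7, r^4s, r^11s}; {e, r^7, r^5s, r^12s}; {e, r^7, r^6s, r^13s}; … (7 in all).
So G has 7 subgroups of order 4.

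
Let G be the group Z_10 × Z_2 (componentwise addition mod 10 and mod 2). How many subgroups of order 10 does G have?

|G| = 20 and 10 | 20, so subgroups of order 10 are possible by Lagrange.
The subgroups of order 10 are: {(0,0), (0,1), (2,0), (2,1), (4,0), (4,1), (6,0), (6,1), (8,0), (8,1)}; {(0,0), (1,0), (2,0), (3,0), (4,0), (5,0), (6,0), (7,0), (8,0), (9,0)}; {(0,0), (1,1), (2,0), (3,1), (4,0), (5,1), (6,0), (7,1), (8,0), (9,1)}.
So G has 3 subgroups of order 10.

3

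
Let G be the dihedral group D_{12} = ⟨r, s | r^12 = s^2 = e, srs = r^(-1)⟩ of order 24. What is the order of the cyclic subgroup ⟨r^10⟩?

Computing powers of r^10: the smallest k with (r^10)^k = e is k = 6.

6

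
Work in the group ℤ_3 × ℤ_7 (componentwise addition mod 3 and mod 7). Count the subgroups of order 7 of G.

|G| = 21 and 7 | 21, so subgroups of order 7 are possible by Lagrange.
The subgroups of order 7 are: {(0,0), (0,1), (0,2), (0,3), (0,4), (0,5), (0,6)}.
So G has 1 subgroup of order 7.

1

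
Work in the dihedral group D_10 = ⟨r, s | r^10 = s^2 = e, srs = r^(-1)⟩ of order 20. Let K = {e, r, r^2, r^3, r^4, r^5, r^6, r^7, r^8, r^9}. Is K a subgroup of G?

Yes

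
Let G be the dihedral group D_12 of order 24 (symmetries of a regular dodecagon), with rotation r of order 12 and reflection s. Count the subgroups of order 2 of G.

|G| = 24 and 2 | 24, so subgroups of order 2 are possible by Lagrange.
The subgroups of order 2 are: {e, r^10s}; {e, r^11s}; {e, r^2s}; {e, r^3s}; … (13 in all).
So G has 13 subgroups of order 2.

13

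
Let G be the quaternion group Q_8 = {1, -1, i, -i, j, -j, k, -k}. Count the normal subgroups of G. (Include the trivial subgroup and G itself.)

G has 6 subgroups. Checking conjugation-invariance by order — order 1: 1/1 normal; order 2: 1/1 normal; order 4: 3/3 normal; order 8: 1/1 normal.
Total normal subgroups: 6.

6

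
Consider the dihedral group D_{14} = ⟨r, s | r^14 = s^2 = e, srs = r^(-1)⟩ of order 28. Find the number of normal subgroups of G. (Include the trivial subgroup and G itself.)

G has 28 subgroups. Checking conjugation-invariance by order — order 1: 1/1 normal; order 2: 1/15 normal; order 4: 0/7 normal; order 7: 1/1 normal; order 14: 3/3 normal; order 28: 1/1 normal.
Total normal subgroups: 7.

7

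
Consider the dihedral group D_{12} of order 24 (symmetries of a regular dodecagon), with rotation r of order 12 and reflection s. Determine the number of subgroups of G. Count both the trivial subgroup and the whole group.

34

|G| = 24, so by Lagrange every subgroup order divides 24. Divisors: 1, 2, 3, 4, 6, 8, 12, 24.
Subgroups by order — order 1: 1; order 2: 13; order 3: 1; order 4: 7; order 6: 5; order 8: 3; order 12: 3; order 24: 1.
Total: 1 + 13 + 1 + 7 + 5 + 3 + 3 + 1 = 34.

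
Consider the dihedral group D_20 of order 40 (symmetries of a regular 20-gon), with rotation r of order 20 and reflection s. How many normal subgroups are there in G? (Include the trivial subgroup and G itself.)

9

G has 48 subgroups. Checking conjugation-invariance by order — order 1: 1/1 normal; order 2: 1/21 normal; order 4: 1/11 normal; order 5: 1/1 normal; order 8: 0/5 normal; order 10: 1/5 normal; order 20: 3/3 normal; order 40: 1/1 normal.
Total normal subgroups: 9.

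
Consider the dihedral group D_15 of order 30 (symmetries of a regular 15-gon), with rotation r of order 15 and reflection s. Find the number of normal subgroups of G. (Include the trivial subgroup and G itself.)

G has 28 subgroups. Checking conjugation-invariance by order — order 1: 1/1 normal; order 2: 0/15 normal; order 3: 1/1 normal; order 5: 1/1 normal; order 6: 0/5 normal; order 10: 0/3 normal; order 15: 1/1 normal; order 30: 1/1 normal.
Total normal subgroups: 5.

5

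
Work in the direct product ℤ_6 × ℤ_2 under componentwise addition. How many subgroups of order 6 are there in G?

3

|G| = 12 and 6 | 12, so subgroups of order 6 are possible by Lagrange.
The subgroups of order 6 are: {(0,0), (0,1), (2,0), (2,1), (4,0), (4,1)}; {(0,0), (1,0), (2,0), (3,0), (4,0), (5,0)}; {(0,0), (1,1), (2,0), (3,1), (4,0), (5,1)}.
So G has 3 subgroups of order 6.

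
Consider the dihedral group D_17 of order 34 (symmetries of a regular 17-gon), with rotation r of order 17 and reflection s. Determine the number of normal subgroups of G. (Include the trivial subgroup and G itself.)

G has 20 subgroups. Checking conjugation-invariance by order — order 1: 1/1 normal; order 2: 0/17 normal; order 17: 1/1 normal; order 34: 1/1 normal.
Total normal subgroups: 3.

3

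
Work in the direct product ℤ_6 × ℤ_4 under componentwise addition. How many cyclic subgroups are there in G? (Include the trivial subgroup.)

A cyclic subgroup of order d is generated by each of its φ(d) elements of order d, so the cyclic subgroups of order d number (#elements of order d)/φ(d).
Cyclic subgroups by order — order 1: 1; order 2: 3; order 3: 1; order 4: 2; order 6: 3; order 12: 2.
Total: 12.

12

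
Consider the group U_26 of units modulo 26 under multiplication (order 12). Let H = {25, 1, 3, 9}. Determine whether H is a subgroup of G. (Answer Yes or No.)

Closure fails: 3 · 25 = 23 ∉ H. So H is not a subgroup.

No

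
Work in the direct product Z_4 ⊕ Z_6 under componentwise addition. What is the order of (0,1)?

The order of (0,1) in Z_4 × Z_6 is lcm(ord(0) in Z_4, ord(1) in Z_6).
ord(0) = 1 and ord(1) = 6, so |⟨(0,1)⟩| = lcm(1, 6) = 6.

6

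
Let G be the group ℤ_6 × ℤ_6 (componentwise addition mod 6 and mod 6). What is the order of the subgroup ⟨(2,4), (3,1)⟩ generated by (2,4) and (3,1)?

18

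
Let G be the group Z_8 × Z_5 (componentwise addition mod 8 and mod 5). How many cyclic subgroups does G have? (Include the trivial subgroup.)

8

Each element a generates a cyclic subgroup ⟨a⟩; distinct elements may generate the same one (a cyclic group of order d has φ(d) generators).
Cyclic subgroups by order — order 1: 1; order 2: 1; order 4: 1; order 5: 1; order 8: 1; order 10: 1; order 20: 1; order 40: 1.
Total: 8.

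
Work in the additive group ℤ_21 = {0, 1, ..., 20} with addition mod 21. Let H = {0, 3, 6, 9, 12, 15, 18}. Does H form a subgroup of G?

|H| = 7 divides |G| = 21, consistent with Lagrange.
H contains the identity, every element's inverse is in H, and H is closed under +: it is a subgroup.
In fact H = ⟨18⟩.

Yes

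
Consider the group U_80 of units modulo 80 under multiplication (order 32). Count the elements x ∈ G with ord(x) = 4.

24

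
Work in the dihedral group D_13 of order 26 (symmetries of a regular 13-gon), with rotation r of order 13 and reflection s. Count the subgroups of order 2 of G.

13

|G| = 26 and 2 | 26, so subgroups of order 2 are possible by Lagrange.
The subgroups of order 2 are: {e, r^10s}; {e, r^11s}; {e, r^12s}; {e, r^2s}; … (13 in all).
So G has 13 subgroups of order 2.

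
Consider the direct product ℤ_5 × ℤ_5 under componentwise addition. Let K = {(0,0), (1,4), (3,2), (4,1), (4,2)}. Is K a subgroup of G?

No

(4,2) ∈ K but its inverse (1,3) ∉ K, so K is not a subgroup.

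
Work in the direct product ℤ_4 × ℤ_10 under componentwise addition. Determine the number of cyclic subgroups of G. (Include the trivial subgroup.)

Each element a generates a cyclic subgroup ⟨a⟩; distinct elements may generate the same one (a cyclic group of order d has φ(d) generators).
Cyclic subgroups by order — order 1: 1; order 2: 3; order 4: 2; order 5: 1; order 10: 3; order 20: 2.
Total: 12.

12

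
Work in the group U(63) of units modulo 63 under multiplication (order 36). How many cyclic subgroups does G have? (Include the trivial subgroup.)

Each element a generates a cyclic subgroup ⟨a⟩; distinct elements may generate the same one (a cyclic group of order d has φ(d) generators).
Cyclic subgroups by order — order 1: 1; order 2: 3; order 3: 4; order 6: 12.
Total: 20.

20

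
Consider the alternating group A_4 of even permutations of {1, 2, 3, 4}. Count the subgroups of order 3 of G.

|G| = 12 and 3 | 12, so subgroups of order 3 are possible by Lagrange.
The subgroups of order 3 are: {e, (1 2 3), (1 3 2)}; {e, (1 2 4), (1 4 2)}; {e, (1 3 4), (1 4 3)}; {e, (2 3 4), (2 4 3)}.
So G has 4 subgroups of order 3.

4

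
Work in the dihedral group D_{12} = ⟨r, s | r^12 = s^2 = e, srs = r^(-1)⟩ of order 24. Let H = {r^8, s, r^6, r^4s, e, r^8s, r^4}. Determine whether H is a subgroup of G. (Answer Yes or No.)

No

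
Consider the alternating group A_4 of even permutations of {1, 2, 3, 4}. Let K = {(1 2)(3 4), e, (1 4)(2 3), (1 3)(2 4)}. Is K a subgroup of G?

Yes

|K| = 4 divides |G| = 12, consistent with Lagrange.
K contains the identity, every element's inverse is in K, and K is closed under ∘: it is a subgroup.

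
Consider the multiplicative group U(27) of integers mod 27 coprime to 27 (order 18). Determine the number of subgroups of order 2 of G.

1

|G| = 18 and 2 | 18, so subgroups of order 2 are possible by Lagrange.
The subgroups of order 2 are: {1, 26}.
So G has 1 subgroup of order 2.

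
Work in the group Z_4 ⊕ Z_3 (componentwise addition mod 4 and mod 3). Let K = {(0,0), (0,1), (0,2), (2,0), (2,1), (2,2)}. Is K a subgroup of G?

Yes

|K| = 6 divides |G| = 12, consistent with Lagrange.
K contains the identity, every element's inverse is in K, and K is closed under +: it is a subgroup.
In fact K = ⟨(2,2)⟩.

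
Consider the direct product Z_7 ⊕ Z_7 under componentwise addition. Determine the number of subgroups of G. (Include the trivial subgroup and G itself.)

|G| = 49, so by Lagrange every subgroup order divides 49. Divisors: 1, 7, 49.
Subgroups by order — order 1: 1; order 7: 8; order 49: 1.
Total: 1 + 8 + 1 = 10.

10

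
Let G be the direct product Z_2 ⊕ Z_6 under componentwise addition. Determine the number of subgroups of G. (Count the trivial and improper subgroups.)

|G| = 12, so by Lagrange every subgroup order divides 12. Divisors: 1, 2, 3, 4, 6, 12.
Subgroups by order — order 1: 1; order 2: 3; order 3: 1; order 4: 1; order 6: 3; order 12: 1.
Total: 1 + 3 + 1 + 1 + 3 + 1 = 10.

10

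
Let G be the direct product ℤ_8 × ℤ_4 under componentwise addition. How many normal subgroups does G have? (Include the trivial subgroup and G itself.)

G is abelian, so every subgroup is normal.
G has 22 subgroups in total, hence 22 normal subgroups.

22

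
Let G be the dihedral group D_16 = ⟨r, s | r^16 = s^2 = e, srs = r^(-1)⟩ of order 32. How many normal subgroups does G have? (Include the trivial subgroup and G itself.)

8

G has 36 subgroups. Checking conjugation-invariance by order — order 1: 1/1 normal; order 2: 1/17 normal; order 4: 1/9 normal; order 8: 1/5 normal; order 16: 3/3 normal; order 32: 1/1 normal.
Total normal subgroups: 8.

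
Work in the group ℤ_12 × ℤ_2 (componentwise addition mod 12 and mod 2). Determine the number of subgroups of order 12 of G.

|G| = 24 and 12 | 24, so subgroups of order 12 are possible by Lagrange.
The subgroups of order 12 are: {(0,0), (0,1), (2,0), (2,1), (4,0), (4,1), (6,0), (6,1), (8,0), (8,1), (10,0), (10,1)}; {(0,0), (1,0), (2,0), (3,0), (4,0), (5,0), (6,0), (7,0), (8,0), (9,0), (10,0), (11,0)}; {(0,0), (1,1), (2,0), (3,1), (4,0), (5,1), (6,0), (7,1), (8,0), (9,1), (10,0), (11,1)}.
So G has 3 subgroups of order 12.

3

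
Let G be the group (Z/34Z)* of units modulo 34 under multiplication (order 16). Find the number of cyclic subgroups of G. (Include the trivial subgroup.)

5

A cyclic subgroup of order d is generated by each of its φ(d) elements of order d, so the cyclic subgroups of order d number (#elements of order d)/φ(d).
Cyclic subgroups by order — order 1: 1; order 2: 1; order 4: 1; order 8: 1; order 16: 1.
Total: 5.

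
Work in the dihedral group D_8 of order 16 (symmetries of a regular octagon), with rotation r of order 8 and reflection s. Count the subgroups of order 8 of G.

3

|G| = 16 and 8 | 16, so subgroups of order 8 are possible by Lagrange.
The subgroups of order 8 are: {e, r, r^2, r^3, r^4, r^5, r^6, r^7}; {e, r^2, r^4, r^6, s, r^2s, r^4s, r^6s}; {e, r^2, r^4, r^6, rs, r^3s, r^5s, r^7s}.
So G has 3 subgroups of order 8.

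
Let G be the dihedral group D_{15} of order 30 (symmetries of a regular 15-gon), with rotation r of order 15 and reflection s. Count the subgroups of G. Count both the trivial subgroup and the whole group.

|G| = 30, so by Lagrange every subgroup order divides 30. Divisors: 1, 2, 3, 5, 6, 10, 15, 30.
Subgroups by order — order 1: 1; order 2: 15; order 3: 1; order 5: 1; order 6: 5; order 10: 3; order 15: 1; order 30: 1.
Total: 1 + 15 + 1 + 1 + 5 + 3 + 1 + 1 = 28.

28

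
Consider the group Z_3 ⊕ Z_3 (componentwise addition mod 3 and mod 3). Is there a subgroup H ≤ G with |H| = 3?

Yes

3 | 9. A subgroup of order 3 is {(0,0), (0,1), (0,2)}.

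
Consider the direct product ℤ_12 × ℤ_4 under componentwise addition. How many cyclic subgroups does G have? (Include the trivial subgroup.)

20

A cyclic subgroup of order d is generated by each of its φ(d) elements of order d, so the cyclic subgroups of order d number (#elements of order d)/φ(d).
Cyclic subgroups by order — order 1: 1; order 2: 3; order 3: 1; order 4: 6; order 6: 3; order 12: 6.
Total: 20.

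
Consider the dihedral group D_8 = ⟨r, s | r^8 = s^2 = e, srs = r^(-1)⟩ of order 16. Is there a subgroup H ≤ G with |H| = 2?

2 | 16. A subgroup of order 2 is {e, r^2s}.

Yes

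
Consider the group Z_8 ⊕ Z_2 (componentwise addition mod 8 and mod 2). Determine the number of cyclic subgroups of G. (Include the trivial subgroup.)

8

Group the elements of G by the cyclic subgroup they generate; each cyclic subgroup of order d accounts for φ(d) elements.
Cyclic subgroups by order — order 1: 1; order 2: 3; order 4: 2; order 8: 2.
Total: 8.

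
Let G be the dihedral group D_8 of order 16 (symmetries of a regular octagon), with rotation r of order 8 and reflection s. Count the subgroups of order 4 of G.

5

|G| = 16 and 4 | 16, so subgroups of order 4 are possible by Lagrange.
The subgroups of order 4 are: {e, r^2, r^4, r^6}; {e, r^4, r^2s, r^6s}; {e, r^4, r^3s, r^7s}; {e, r^4, s, r^4s}; … (5 in all).
So G has 5 subgroups of order 4.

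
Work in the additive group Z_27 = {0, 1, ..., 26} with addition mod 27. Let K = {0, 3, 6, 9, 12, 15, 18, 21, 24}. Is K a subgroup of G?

Yes

|K| = 9 divides |G| = 27, consistent with Lagrange.
K contains the identity, every element's inverse is in K, and K is closed under +: it is a subgroup.
In fact K = ⟨3⟩.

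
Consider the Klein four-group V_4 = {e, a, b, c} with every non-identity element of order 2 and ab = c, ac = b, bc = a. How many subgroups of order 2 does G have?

3

|G| = 4 and 2 | 4, so subgroups of order 2 are possible by Lagrange.
The subgroups of order 2 are: {e, a}; {e, b}; {e, c}.
So G has 3 subgroups of order 2.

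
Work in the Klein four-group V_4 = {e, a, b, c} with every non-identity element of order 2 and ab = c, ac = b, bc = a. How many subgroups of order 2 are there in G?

3

|G| = 4 and 2 | 4, so subgroups of order 2 are possible by Lagrange.
The subgroups of order 2 are: {e, a}; {e, b}; {e, c}.
So G has 3 subgroups of order 2.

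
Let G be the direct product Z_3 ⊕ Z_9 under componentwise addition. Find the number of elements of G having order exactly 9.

An element (a,b) has order lcm(ord(a), ord(b)); count pairs with lcm equal to 9.
Enumerating gives 18 such elements.

18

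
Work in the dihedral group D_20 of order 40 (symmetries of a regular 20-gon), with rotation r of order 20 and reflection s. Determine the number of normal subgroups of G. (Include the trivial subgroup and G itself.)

9

G has 48 subgroups. Checking conjugation-invariance by order — order 1: 1/1 normal; order 2: 1/21 normal; order 4: 1/11 normal; order 5: 1/1 normal; order 8: 0/5 normal; order 10: 1/5 normal; order 20: 3/3 normal; order 40: 1/1 normal.
Total normal subgroups: 9.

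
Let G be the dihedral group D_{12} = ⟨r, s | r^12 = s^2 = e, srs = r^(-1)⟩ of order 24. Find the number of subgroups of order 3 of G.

|G| = 24 and 3 | 24, so subgroups of order 3 are possible by Lagrange.
The subgroups of order 3 are: {e, r^4, r^8}.
So G has 1 subgroup of order 3.

1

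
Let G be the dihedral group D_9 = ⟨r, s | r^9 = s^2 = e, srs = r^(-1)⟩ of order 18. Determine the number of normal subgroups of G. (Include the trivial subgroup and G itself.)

4

G has 16 subgroups. Checking conjugation-invariance by order — order 1: 1/1 normal; order 2: 0/9 normal; order 3: 1/1 normal; order 6: 0/3 normal; order 9: 1/1 normal; order 18: 1/1 normal.
Total normal subgroups: 4.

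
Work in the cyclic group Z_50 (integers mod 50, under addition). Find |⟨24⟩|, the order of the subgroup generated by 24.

25

In Z_50, the order of an element a is n/gcd(a, n).
gcd(24, 50) = 2, so |⟨24⟩| = 50/2 = 25.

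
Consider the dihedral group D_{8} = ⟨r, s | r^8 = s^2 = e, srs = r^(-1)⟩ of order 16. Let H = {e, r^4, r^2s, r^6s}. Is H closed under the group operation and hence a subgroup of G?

Yes

|H| = 4 divides |G| = 16, consistent with Lagrange.
H contains the identity, every element's inverse is in H, and H is closed under ·: it is a subgroup.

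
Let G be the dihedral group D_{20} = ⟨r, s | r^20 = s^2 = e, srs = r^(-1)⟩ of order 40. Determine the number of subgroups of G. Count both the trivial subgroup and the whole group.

48

|G| = 40, so by Lagrange every subgroup order divides 40. Divisors: 1, 2, 4, 5, 8, 10, 20, 40.
Subgroups by order — order 1: 1; order 2: 21; order 4: 11; order 5: 1; order 8: 5; order 10: 5; order 20: 3; order 40: 1.
Total: 1 + 21 + 11 + 1 + 5 + 5 + 3 + 1 = 48.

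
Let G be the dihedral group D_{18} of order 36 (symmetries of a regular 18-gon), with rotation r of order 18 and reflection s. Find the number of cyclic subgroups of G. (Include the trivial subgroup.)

24

A cyclic subgroup of order d is generated by each of its φ(d) elements of order d, so the cyclic subgroups of order d number (#elements of order d)/φ(d).
Cyclic subgroups by order — order 1: 1; order 2: 19; order 3: 1; order 6: 1; order 9: 1; order 18: 1.
Total: 24.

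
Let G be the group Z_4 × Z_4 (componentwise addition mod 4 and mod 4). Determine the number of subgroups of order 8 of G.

|G| = 16 and 8 | 16, so subgroups of order 8 are possible by Lagrange.
The subgroups of order 8 are: {(0,0), (0,1), (0,2), (0,3), (2,0), (2,1), (2,2), (2,3)}; {(0,0), (0,2), (1,0), (1,2), (2,0), (2,2), (3,0), (3,2)}; {(0,0), (0,2), (1,1), (1,3), (2,0), (2,2), (3,1), (3,3)}.
So G has 3 subgroups of order 8.

3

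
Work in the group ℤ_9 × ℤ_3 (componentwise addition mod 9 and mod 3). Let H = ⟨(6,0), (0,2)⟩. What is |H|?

9

|⟨(6,0)⟩| = 3 and |⟨(0,2)⟩| = 3, so |H| is a multiple of lcm(3, 3) = 3 and divides |G| = 27.
Closing under the operation: H = {(0,0), (0,1), (0,2), (3,0), (3,1), (3,2), (6,0), (6,1), (6,2)}, so |H| = 9.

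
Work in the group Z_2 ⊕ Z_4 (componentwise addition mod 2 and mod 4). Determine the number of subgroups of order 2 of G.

|G| = 8 and 2 | 8, so subgroups of order 2 are possible by Lagrange.
The subgroups of order 2 are: {(0,0), (0,2)}; {(0,0), (1,0)}; {(0,0), (1,2)}.
So G has 3 subgroups of order 2.

3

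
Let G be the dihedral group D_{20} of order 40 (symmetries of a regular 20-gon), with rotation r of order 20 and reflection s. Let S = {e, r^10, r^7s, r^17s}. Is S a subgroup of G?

|S| = 4 divides |G| = 40, consistent with Lagrange.
S contains the identity, every element's inverse is in S, and S is closed under ·: it is a subgroup.

Yes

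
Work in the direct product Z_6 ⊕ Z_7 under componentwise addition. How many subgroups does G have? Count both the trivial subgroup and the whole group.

|G| = 42, so by Lagrange every subgroup order divides 42. Divisors: 1, 2, 3, 6, 7, 14, 21, 42.
Subgroups by order — order 1: 1; order 2: 1; order 3: 1; order 6: 1; order 7: 1; order 14: 1; order 21: 1; order 42: 1.
Total: 1 + 1 + 1 + 1 + 1 + 1 + 1 + 1 = 8.

8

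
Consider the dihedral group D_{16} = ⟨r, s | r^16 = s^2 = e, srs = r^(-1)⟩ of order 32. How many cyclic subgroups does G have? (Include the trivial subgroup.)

21

A cyclic subgroup of order d is generated by each of its φ(d) elements of order d, so the cyclic subgroups of order d number (#elements of order d)/φ(d).
Cyclic subgroups by order — order 1: 1; order 2: 17; order 4: 1; order 8: 1; order 16: 1.
Total: 21.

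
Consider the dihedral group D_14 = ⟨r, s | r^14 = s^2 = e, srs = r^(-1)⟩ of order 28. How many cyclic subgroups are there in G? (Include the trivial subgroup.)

18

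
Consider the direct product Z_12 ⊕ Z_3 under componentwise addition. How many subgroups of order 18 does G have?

1

|G| = 36 and 18 | 36, so subgroups of order 18 are possible by Lagrange.
The subgroups of order 18 are: {(0,0), (0,1), (0,2), (2,0), (2,1), (2,2), (4,0), (4,1), (4,2), (6,0), (6,1), (6,2), (8,0), (8,1), (8,2), (10,0), (10,1), (10,2)}.
So G has 1 subgroup of order 18.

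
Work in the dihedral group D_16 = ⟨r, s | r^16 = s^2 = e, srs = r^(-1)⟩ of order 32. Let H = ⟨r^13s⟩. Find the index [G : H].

|⟨r^13s⟩| = 2 and |G| = 32.
By Lagrange, [G : H] = |G|/|H| = 32/2 = 16.

16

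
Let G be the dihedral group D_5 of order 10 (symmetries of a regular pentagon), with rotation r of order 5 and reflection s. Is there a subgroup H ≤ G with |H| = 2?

Yes

2 | 10. A subgroup of order 2 is {e, r^2s}.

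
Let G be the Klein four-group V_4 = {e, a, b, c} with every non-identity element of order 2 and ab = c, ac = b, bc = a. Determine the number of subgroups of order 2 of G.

|G| = 4 and 2 | 4, so subgroups of order 2 are possible by Lagrange.
The subgroups of order 2 are: {e, a}; {e, b}; {e, c}.
So G has 3 subgroups of order 2.

3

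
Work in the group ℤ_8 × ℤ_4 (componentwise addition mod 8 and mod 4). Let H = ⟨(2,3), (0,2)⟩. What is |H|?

|⟨(2,3)⟩| = 4 and |⟨(0,2)⟩| = 2, so |H| is a multiple of lcm(4, 2) = 4 and divides |G| = 32.
Closing under the operation: H = {(0,0), (0,2), (2,1), (2,3), (4,0), (4,2), (6,1), (6,3)}, so |H| = 8.

8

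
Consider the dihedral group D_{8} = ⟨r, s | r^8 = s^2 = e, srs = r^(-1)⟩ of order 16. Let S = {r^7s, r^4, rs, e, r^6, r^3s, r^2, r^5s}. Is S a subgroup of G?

Yes

|S| = 8 divides |G| = 16, consistent with Lagrange.
S contains the identity, every element's inverse is in S, and S is closed under ·: it is a subgroup.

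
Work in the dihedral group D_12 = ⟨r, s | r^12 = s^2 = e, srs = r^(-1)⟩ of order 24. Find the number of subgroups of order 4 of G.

7

|G| = 24 and 4 | 24, so subgroups of order 4 are possible by Lagrange.
The subgroups of order 4 are: {e, r^6, r^4s, r^10s}; {e, r^6, r^5s, r^11s}; {e, r^6, r^2s, r^8s}; {e, r^3, r^6, r^9}; … (7 in all).
So G has 7 subgroups of order 4.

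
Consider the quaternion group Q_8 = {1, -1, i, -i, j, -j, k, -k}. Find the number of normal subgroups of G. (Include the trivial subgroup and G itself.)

6

G has 6 subgroups. Checking conjugation-invariance by order — order 1: 1/1 normal; order 2: 1/1 normal; order 4: 3/3 normal; order 8: 1/1 normal.
Total normal subgroups: 6.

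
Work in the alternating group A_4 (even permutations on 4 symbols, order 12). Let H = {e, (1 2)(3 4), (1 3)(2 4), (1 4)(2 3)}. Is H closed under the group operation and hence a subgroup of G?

Yes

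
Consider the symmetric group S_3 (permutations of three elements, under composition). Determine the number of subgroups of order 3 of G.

1

|G| = 6 and 3 | 6, so subgroups of order 3 are possible by Lagrange.
The subgroups of order 3 are: {e, (1 2 3), (1 3 2)}.
So G has 1 subgroup of order 3.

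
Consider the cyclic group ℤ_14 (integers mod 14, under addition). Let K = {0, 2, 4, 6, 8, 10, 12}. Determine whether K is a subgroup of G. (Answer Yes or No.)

Yes

|K| = 7 divides |G| = 14, consistent with Lagrange.
K contains the identity, every element's inverse is in K, and K is closed under +: it is a subgroup.
In fact K = ⟨2⟩.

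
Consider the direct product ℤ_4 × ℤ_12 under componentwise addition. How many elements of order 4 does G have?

An element (a,b) has order lcm(ord(a), ord(b)); count pairs with lcm equal to 4.
Enumerating gives 12 such elements.

12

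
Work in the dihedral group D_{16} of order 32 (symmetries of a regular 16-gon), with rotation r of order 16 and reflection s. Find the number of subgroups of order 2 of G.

17

|G| = 32 and 2 | 32, so subgroups of order 2 are possible by Lagrange.
The subgroups of order 2 are: {e, r^10s}; {e, r^11s}; {e, r^12s}; {e, r^13s}; … (17 in all).
So G has 17 subgroups of order 2.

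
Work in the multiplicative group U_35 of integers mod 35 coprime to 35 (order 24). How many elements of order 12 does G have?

8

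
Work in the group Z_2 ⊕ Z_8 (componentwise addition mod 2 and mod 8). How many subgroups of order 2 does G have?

|G| = 16 and 2 | 16, so subgroups of order 2 are possible by Lagrange.
The subgroups of order 2 are: {(0,0), (0,4)}; {(0,0), (1,0)}; {(0,0), (1,4)}.
So G has 3 subgroups of order 2.

3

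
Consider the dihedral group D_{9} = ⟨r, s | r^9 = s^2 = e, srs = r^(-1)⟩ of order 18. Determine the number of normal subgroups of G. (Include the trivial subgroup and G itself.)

4

G has 16 subgroups. Checking conjugation-invariance by order — order 1: 1/1 normal; order 2: 0/9 normal; order 3: 1/1 normal; order 6: 0/3 normal; order 9: 1/1 normal; order 18: 1/1 normal.
Total normal subgroups: 4.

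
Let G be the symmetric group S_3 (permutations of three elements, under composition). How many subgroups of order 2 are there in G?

|G| = 6 and 2 | 6, so subgroups of order 2 are possible by Lagrange.
The subgroups of order 2 are: {e, (1 2)}; {e, (1 3)}; {e, (2 3)}.
So G has 3 subgroups of order 2.

3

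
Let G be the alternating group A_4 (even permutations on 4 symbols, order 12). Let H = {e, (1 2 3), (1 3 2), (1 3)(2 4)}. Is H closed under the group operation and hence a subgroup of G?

Closure fails: (1 3 2) ∘ (1 3)(2 4) = (1 2 4) ∉ H. So H is not a subgroup.

No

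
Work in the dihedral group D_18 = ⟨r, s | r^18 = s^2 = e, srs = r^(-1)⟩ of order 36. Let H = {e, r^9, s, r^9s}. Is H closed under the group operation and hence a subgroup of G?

|H| = 4 divides |G| = 36, consistent with Lagrange.
H contains the identity, every element's inverse is in H, and H is closed under ·: it is a subgroup.

Yes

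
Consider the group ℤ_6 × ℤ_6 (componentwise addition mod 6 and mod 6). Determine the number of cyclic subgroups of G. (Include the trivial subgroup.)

20

A cyclic subgroup of order d is generated by each of its φ(d) elements of order d, so the cyclic subgroups of order d number (#elements of order d)/φ(d).
Cyclic subgroups by order — order 1: 1; order 2: 3; order 3: 4; order 6: 12.
Total: 20.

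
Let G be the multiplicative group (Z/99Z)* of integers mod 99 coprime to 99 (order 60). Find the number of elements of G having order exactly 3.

The elements of order 3 are: 34, 67.
That's 2.

2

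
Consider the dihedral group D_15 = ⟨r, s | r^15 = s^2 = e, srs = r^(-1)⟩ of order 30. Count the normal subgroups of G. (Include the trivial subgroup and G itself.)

5

G has 28 subgroups. Checking conjugation-invariance by order — order 1: 1/1 normal; order 2: 0/15 normal; order 3: 1/1 normal; order 5: 1/1 normal; order 6: 0/5 normal; order 10: 0/3 normal; order 15: 1/1 normal; order 30: 1/1 normal.
Total normal subgroups: 5.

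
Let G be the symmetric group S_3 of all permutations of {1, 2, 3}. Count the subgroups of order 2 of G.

|G| = 6 and 2 | 6, so subgroups of order 2 are possible by Lagrange.
The subgroups of order 2 are: {e, (1 2)}; {e, (1 3)}; {e, (2 3)}.
So G has 3 subgroups of order 2.

3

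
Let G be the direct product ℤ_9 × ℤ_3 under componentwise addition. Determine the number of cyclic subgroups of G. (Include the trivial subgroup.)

Each element a generates a cyclic subgroup ⟨a⟩; distinct elements may generate the same one (a cyclic group of order d has φ(d) generators).
Cyclic subgroups by order — order 1: 1; order 3: 4; order 9: 3.
Total: 8.

8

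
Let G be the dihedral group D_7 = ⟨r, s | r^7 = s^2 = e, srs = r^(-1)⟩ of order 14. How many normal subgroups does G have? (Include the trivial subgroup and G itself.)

G has 10 subgroups. Checking conjugation-invariance by order — order 1: 1/1 normal; order 2: 0/7 normal; order 7: 1/1 normal; order 14: 1/1 normal.
Total normal subgroups: 3.

3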